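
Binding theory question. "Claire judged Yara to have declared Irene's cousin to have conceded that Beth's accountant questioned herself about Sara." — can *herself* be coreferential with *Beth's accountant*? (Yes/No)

Yes

*herself* is a reflexive; Principle A requires it to be bound within its binding domain — the clause headed by 'questioned'.
— Beth's accountant: subject of the clause headed by 'questioned'; c-commands the reflexive within its binding domain — allowed (Principle A).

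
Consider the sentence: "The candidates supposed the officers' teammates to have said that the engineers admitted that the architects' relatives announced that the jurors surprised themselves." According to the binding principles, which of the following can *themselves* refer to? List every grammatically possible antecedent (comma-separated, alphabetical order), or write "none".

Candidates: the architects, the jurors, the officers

the jurors

*themselves* is a reflexive; Principle A requires it to be bound within its binding domain — the clause headed by 'surprised'.
— the architects: possessor inside the subject DP of the clause headed by 'announced'; does not c-command the reflexive — cannot bind it (Principle A).
— the jurors: subject of the clause headed by 'surprised'; c-commands the reflexive within its binding domain — allowed (Principle A).
— the officers: possessor inside the subject DP of the clause headed by 'said'; does not c-command the reflexive — cannot bind it (Principle A).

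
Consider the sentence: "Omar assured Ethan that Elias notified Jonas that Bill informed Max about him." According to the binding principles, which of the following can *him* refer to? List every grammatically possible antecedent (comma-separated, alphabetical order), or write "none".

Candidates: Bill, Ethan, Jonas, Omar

*him* is a pronoun; Principle B requires it to be free in its binding domain — the clause headed by 'informed'.
— Bill: subject of the clause headed by 'informed'; c-commands the pronoun within its binding domain — blocked (Principle B).
— Ethan: object of the matrix clause; c-commands the pronoun but lies outside its binding domain — allowed.
— Jonas: object of the clause headed by 'notified'; c-commands the pronoun but lies outside its binding domain — allowed.
— Omar: subject of the matrix clause; c-commands the pronoun but lies outside its binding domain — allowed.

Ethan, Jonas, Omar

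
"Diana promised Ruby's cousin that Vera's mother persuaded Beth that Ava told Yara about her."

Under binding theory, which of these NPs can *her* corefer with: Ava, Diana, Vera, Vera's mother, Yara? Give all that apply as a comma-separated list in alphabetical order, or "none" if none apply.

*her* is a pronoun; Principle B requires it to be free in its binding domain — the clause headed by 'told'.
— Ava: subject of the clause headed by 'told'; c-commands the pronoun within its binding domain — blocked (Principle B).
— Diana: subject of the matrix clause; c-commands the pronoun but lies outside its binding domain — allowed.
— Vera: possessor inside the subject DP of the clause headed by 'persuaded'; does not c-command the pronoun — Principle B does not apply; allowed.
— Vera's mother: subject of the clause headed by 'persuaded'; c-commands the pronoun but lies outside its binding domain — allowed.
— Yara: object of the clause headed by 'told'; c-commands the pronoun within its binding domain — blocked (Principle B).

Diana, Vera, Vera's mother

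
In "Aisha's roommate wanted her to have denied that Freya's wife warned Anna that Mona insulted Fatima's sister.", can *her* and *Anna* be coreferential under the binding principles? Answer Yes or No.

*Anna* is an R-expression; Principle C requires it to be free (not bound by any c-commanding expression).
— her: subject of the clause headed by 'denied'; the pronoun c-commands the R-expression — coreference blocked (Principle C).

No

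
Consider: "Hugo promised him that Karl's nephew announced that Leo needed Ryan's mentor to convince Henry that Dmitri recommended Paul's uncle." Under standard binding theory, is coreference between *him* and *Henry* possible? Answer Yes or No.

No

*Henry* is an R-expression; Principle C requires it to be free (not bound by any c-commanding expression).
— him: object of the matrix clause; the pronoun c-commands the R-expression — coreference blocked (Principle C).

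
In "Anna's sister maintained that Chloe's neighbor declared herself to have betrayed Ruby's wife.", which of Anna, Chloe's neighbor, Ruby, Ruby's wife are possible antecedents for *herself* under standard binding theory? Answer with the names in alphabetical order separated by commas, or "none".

*herself* is a reflexive; Principle A requires it to be bound within its binding domain — the clause headed by 'declared'.
— Anna: possessor inside the subject DP of the matrix clause; does not c-command the reflexive — cannot bind it (Principle A).
— Chloe's neighbor: subject of the clause headed by 'declared'; c-commands the reflexive within its binding domain — allowed (Principle A).
— Ruby: possessor inside the object DP of the clause headed by 'betrayed'; does not c-command the reflexive — cannot bind it (Principle A).
— Ruby's wife: object of the clause headed by 'betrayed'; does not c-command the reflexive — cannot bind it (Principle A).

Chloe's neighbor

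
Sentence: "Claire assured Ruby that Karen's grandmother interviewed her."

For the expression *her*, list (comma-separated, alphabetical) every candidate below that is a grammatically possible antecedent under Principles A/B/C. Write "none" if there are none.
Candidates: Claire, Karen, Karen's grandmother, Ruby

Claire, Karen, Ruby

*her* is a pronoun; Principle B requires it to be free in its binding domain — the clause headed by 'interviewed'.
— Claire: subject of the matrix clause; c-commands the pronoun but lies outside its binding domain — allowed.
— Karen: possessor inside the subject DP of the clause headed by 'interviewed'; does not c-command the pronoun — Principle B does not apply; allowed.
— Karen's grandmother: subject of the clause headed by 'interviewed'; c-commands the pronoun within its binding domain — blocked (Principle B).
— Ruby: object of the matrix clause; c-commands the pronoun but lies outside its binding domain — allowed.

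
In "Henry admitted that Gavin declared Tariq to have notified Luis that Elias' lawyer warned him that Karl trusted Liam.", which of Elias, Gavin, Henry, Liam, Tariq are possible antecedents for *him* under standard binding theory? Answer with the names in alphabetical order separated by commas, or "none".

*him* is a pronoun; Principle B requires it to be free in its binding domain — the clause headed by 'warned'.
— Elias: possessor inside the subject DP of the clause headed by 'warned'; does not c-command the pronoun — Principle B does not apply; allowed.
— Gavin: subject of the clause headed by 'declared'; c-commands the pronoun but lies outside its binding domain — allowed.
— Henry: subject of the matrix clause; c-commands the pronoun but lies outside its binding domain — allowed.
— Liam: object of the clause headed by 'trusted'; is c-commanded by the pronoun; coreference would bind this R-expression — blocked (Principle C).
— Tariq: subject of the clause headed by 'notified'; c-commands the pronoun but lies outside its binding domain — allowed.

Elias, Gavin, Henry, Tariq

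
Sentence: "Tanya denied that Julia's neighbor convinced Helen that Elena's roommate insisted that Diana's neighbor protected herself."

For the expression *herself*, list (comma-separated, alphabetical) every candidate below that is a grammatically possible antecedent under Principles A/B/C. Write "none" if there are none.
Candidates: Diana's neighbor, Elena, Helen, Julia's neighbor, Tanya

*herself* is a reflexive; Principle A requires it to be bound within its binding domain — the clause headed by 'protected'.
— Diana's neighbor: subject of the clause headed by 'protected'; c-commands the reflexive within its binding domain — allowed (Principle A).
— Elena: possessor inside the subject DP of the clause headed by 'insisted'; does not c-command the reflexive — cannot bind it (Principle A).
— Helen: object of the clause headed by 'convinced'; c-commands the reflexive but lies outside its binding domain — cannot bind it (Principle A).
— Julia's neighbor: subject of the clause headed by 'convinced'; c-commands the reflexive but lies outside its binding domain — cannot bind it (Principle A).
— Tanya: subject of the matrix clause; c-commands the reflexive but lies outside its binding domain — cannot bind it (Principle A).

Diana's neighbor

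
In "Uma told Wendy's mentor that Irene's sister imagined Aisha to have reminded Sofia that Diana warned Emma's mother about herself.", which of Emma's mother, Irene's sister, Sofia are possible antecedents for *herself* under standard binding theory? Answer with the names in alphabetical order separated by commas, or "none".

*herself* is a reflexive; Principle A requires it to be bound within its binding domain — the clause headed by 'warned'.
— Emma's mother: object of the clause headed by 'warned'; c-commands the reflexive within its binding domain — allowed (Principle A).
— Irene's sister: subject of the clause headed by 'imagined'; c-commands the reflexive but lies outside its binding domain — cannot bind it (Principle A).
— Sofia: object of the clause headed by 'reminded'; c-commands the reflexive but lies outside its binding domain — cannot bind it (Principle A).

Emma's mother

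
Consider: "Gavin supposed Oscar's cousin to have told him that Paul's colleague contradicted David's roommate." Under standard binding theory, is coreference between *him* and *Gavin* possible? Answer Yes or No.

*Gavin* is an R-expression; Principle C requires it to be free (not bound by any c-commanding expression).
— him: object of the clause headed by 'told'; the pronoun does not c-command the R-expression — coreference allowed.

Yes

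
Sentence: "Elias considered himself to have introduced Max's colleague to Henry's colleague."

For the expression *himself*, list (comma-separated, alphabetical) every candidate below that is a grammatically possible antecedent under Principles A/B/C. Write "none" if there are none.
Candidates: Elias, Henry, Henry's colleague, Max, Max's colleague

*himself* is a reflexive; Principle A requires it to be bound within its binding domain — the matrix clause.
— Elias: subject of the matrix clause; c-commands the reflexive within its binding domain — allowed (Principle A).
— Henry: possessor inside the second object DP of the clause headed by 'introduced'; does not c-command the reflexive — cannot bind it (Principle A).
— Henry's colleague: second object of the clause headed by 'introduced'; does not c-command the reflexive — cannot bind it (Principle A).
— Max: possessor inside the object DP of the clause headed by 'introduced'; does not c-command the reflexive — cannot bind it (Principle A).
— Max's colleague: object of the clause headed by 'introduced'; does not c-command the reflexive — cannot bind it (Principle A).

Elias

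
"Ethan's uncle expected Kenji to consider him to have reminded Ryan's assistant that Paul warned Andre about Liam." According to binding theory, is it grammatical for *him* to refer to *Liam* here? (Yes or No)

*Liam* is an R-expression; Principle C requires it to be free (not bound by any c-commanding expression).
— him: subject of the clause headed by 'reminded'; the pronoun c-commands the R-expression — coreference blocked (Principle C).

No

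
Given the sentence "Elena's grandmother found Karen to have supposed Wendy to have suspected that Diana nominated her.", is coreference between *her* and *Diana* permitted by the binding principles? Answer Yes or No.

No

*her* is a pronoun; Principle B requires it to be free in its binding domain — the clause headed by 'nominated'.
— Diana: subject of the clause headed by 'nominated'; c-commands the pronoun within its binding domain — blocked (Principle B).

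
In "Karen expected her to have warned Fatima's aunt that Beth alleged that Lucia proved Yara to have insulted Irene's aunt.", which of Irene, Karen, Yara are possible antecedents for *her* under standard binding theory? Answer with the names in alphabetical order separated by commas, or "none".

none

*her* is a pronoun; Principle B requires it to be free in its binding domain — the matrix clause.
— Irene: possessor inside the object DP of the clause headed by 'insulted'; is c-commanded by the pronoun; coreference would bind this R-expression — blocked (Principle C).
— Karen: subject of the matrix clause; c-commands the pronoun within its binding domain — blocked (Principle B).
— Yara: subject of the clause headed by 'insulted'; is c-commanded by the pronoun; coreference would bind this R-expression — blocked (Principle C).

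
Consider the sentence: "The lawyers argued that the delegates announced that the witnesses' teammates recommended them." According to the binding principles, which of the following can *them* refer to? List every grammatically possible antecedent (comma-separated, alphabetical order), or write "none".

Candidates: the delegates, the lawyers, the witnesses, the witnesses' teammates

the delegates, the lawyers, the witnesses

*them* is a pronoun; Principle B requires it to be free in its binding domain — the clause headed by 'recommended'.
— the delegates: subject of the clause headed by 'announced'; c-commands the pronoun but lies outside its binding domain — allowed.
— the lawyers: subject of the matrix clause; c-commands the pronoun but lies outside its binding domain — allowed.
— the witnesses: possessor inside the subject DP of the clause headed by 'recommended'; does not c-command the pronoun — Principle B does not apply; allowed.
— the witnesses' teammates: subject of the clause headed by 'recommended'; c-commands the pronoun within its binding domain — blocked (Principle B).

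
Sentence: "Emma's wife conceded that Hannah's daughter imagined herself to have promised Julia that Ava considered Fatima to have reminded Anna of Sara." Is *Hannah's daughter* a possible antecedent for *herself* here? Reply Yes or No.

*herself* is a reflexive; Principle A requires it to be bound within its binding domain — the clause headed by 'imagined'.
— Hannah's daughter: subject of the clause headed by 'imagined'; c-commands the reflexive within its binding domain — allowed (Principle A).

Yes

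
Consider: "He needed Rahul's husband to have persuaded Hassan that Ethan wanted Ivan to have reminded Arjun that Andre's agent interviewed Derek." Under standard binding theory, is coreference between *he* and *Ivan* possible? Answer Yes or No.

*Ivan* is an R-expression; Principle C requires it to be free (not bound by any c-commanding expression).
— he: subject of the matrix clause; the pronoun c-commands the R-expression — coreference blocked (Principle C).

No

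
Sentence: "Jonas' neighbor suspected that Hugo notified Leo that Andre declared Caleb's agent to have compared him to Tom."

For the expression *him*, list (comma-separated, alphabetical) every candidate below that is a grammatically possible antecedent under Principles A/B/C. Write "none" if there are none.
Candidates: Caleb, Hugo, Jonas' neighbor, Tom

*him* is a pronoun; Principle B requires it to be free in its binding domain — the clause headed by 'compared'.
— Caleb: possessor inside the subject DP of the clause headed by 'compared'; does not c-command the pronoun — Principle B does not apply; allowed.
— Hugo: subject of the clause headed by 'notified'; c-commands the pronoun but lies outside its binding domain — allowed.
— Jonas' neighbor: subject of the matrix clause; c-commands the pronoun but lies outside its binding domain — allowed.
— Tom: second object of the clause headed by 'compared'; is c-commanded by the pronoun; coreference would bind this R-expression — blocked (Principle C).

Caleb, Hugo, Jonas' neighbor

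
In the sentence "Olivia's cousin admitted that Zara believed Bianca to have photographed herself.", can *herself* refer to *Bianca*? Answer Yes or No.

Yes

*herself* is a reflexive; Principle A requires it to be bound within its binding domain — the clause headed by 'photographed'.
— Bianca: subject of the clause headed by 'photographed'; c-commands the reflexive within its binding domain — allowed (Principle A).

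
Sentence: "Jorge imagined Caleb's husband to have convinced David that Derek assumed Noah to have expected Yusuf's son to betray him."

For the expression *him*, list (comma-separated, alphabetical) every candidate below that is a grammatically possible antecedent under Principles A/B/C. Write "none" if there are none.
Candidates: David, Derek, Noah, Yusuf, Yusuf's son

David, Derek, Noah, Yusuf

*him* is a pronoun; Principle B requires it to be free in its binding domain — the clause headed by 'betray'.
— David: object of the clause headed by 'convinced'; c-commands the pronoun but lies outside its binding domain — allowed.
— Derek: subject of the clause headed by 'assumed'; c-commands the pronoun but lies outside its binding domain — allowed.
— Noah: subject of the clause headed by 'expected'; c-commands the pronoun but lies outside its binding domain — allowed.
— Yusuf: possessor inside the subject DP of the clause headed by 'betray'; does not c-command the pronoun — Principle B does not apply; allowed.
— Yusuf's son: subject of the clause headed by 'betray'; c-commands the pronoun within its binding domain — blocked (Principle B).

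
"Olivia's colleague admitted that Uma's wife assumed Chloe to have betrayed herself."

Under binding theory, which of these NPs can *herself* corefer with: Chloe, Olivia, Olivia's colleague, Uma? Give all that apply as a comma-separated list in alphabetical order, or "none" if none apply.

Chloe

*herself* is a reflexive; Principle A requires it to be bound within its binding domain — the clause headed by 'betrayed'.
— Chloe: subject of the clause headed by 'betrayed'; c-commands the reflexive within its binding domain — allowed (Principle A).
— Olivia: possessor inside the subject DP of the matrix clause; does not c-command the reflexive — cannot bind it (Principle A).
— Olivia's colleague: subject of the matrix clause; c-commands the reflexive but lies outside its binding domain — cannot bind it (Principle A).
— Uma: possessor inside the subject DP of the clause headed by 'assumed'; does not c-command the reflexive — cannot bind it (Principle A).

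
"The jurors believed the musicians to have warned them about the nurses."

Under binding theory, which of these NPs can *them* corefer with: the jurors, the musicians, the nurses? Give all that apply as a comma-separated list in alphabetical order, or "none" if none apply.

*them* is a pronoun; Principle B requires it to be free in its binding domain — the clause headed by 'warned'.
— the jurors: subject of the matrix clause; c-commands the pronoun but lies outside its binding domain — allowed.
— the musicians: subject of the clause headed by 'warned'; c-commands the pronoun within its binding domain — blocked (Principle B).
— the nurses: second object of the clause headed by 'warned'; is c-commanded by the pronoun; coreference would bind this R-expression — blocked (Principle C).

the jurors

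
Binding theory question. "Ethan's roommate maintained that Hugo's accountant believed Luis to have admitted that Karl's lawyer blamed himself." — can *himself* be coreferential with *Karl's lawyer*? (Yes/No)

*himself* is a reflexive; Principle A requires it to be bound within its binding domain — the clause headed by 'blamed'.
— Karl's lawyer: subject of the clause headed by 'blamed'; c-commands the reflexive within its binding domain — allowed (Principle A).

Yes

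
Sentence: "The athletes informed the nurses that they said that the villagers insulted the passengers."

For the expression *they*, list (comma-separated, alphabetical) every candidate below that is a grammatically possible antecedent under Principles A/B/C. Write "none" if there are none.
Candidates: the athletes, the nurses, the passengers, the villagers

*they* is a pronoun; Principle B requires it to be free in its binding domain — the clause headed by 'said'.
— the athletes: subject of the matrix clause; c-commands the pronoun but lies outside its binding domain — allowed.
— the nurses: object of the matrix clause; c-commands the pronoun but lies outside its binding domain — allowed.
— the passengers: object of the clause headed by 'insulted'; is c-commanded by the pronoun; coreference would bind this R-expression — blocked (Principle C).
— the villagers: subject of the clause headed by 'insulted'; is c-commanded by the pronoun; coreference would bind this R-expression — blocked (Principle C).

the athletes, the nurses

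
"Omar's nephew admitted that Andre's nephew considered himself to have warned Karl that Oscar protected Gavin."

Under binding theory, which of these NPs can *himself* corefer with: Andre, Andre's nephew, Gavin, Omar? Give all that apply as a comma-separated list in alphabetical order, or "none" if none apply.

Andre's nephew

*himself* is a reflexive; Principle A requires it to be bound within its binding domain — the clause headed by 'considered'.
— Andre: possessor inside the subject DP of the clause headed by 'considered'; does not c-command the reflexive — cannot bind it (Principle A).
— Andre's nephew: subject of the clause headed by 'considered'; c-commands the reflexive within its binding domain — allowed (Principle A).
— Gavin: object of the clause headed by 'protected'; does not c-command the reflexive — cannot bind it (Principle A).
— Omar: possessor inside the subject DP of the matrix clause; does not c-command the reflexive — cannot bind it (Principle A).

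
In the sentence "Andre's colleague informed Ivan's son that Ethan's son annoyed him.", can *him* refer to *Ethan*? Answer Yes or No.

*him* is a pronoun; Principle B requires it to be free in its binding domain — the clause headed by 'annoyed'.
— Ethan: possessor inside the subject DP of the clause headed by 'annoyed'; does not c-command the pronoun — Principle B does not apply; allowed.

Yes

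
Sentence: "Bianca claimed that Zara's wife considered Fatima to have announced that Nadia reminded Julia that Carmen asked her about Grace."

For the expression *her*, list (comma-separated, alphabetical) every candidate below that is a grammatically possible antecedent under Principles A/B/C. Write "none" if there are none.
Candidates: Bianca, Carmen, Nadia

*her* is a pronoun; Principle B requires it to be free in its binding domain — the clause headed by 'asked'.
— Bianca: subject of the matrix clause; c-commands the pronoun but lies outside its binding domain — allowed.
— Carmen: subject of the clause headed by 'asked'; c-commands the pronoun within its binding domain — blocked (Principle B).
— Nadia: subject of the clause headed by 'reminded'; c-commands the pronoun but lies outside its binding domain — allowed.

Bianca, Nadia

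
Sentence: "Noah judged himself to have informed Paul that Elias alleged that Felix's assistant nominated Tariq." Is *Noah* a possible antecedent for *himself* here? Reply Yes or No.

Yes

*himself* is a reflexive; Principle A requires it to be bound within its binding domain — the matrix clause.
— Noah: subject of the matrix clause; c-commands the reflexive within its binding domain — allowed (Principle A).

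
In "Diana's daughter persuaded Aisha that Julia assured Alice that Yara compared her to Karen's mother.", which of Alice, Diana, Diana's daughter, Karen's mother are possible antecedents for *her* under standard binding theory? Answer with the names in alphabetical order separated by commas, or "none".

Alice, Diana, Diana's daughter

*her* is a pronoun; Principle B requires it to be free in its binding domain — the clause headed by 'compared'.
— Alice: object of the clause headed by 'assured'; c-commands the pronoun but lies outside its binding domain — allowed.
— Diana: possessor inside the subject DP of the matrix clause; does not c-command the pronoun — Principle B does not apply; allowed.
— Diana's daughter: subject of the matrix clause; c-commands the pronoun but lies outside its binding domain — allowed.
— Karen's mother: second object of the clause headed by 'compared'; is c-commanded by the pronoun; coreference would bind this R-expression — blocked (Principle C).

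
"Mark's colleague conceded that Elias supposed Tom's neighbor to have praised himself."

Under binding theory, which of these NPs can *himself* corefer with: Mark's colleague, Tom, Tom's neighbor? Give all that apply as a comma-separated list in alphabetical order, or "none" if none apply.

Tom's neighbor

*himself* is a reflexive; Principle A requires it to be bound within its binding domain — the clause headed by 'praised'.
— Mark's colleague: subject of the matrix clause; c-commands the reflexive but lies outside its binding domain — cannot bind it (Principle A).
— Tom: possessor inside the subject DP of the clause headed by 'praised'; does not c-command the reflexive — cannot bind it (Principle A).
— Tom's neighbor: subject of the clause headed by 'praised'; c-commands the reflexive within its binding domain — allowed (Principle A).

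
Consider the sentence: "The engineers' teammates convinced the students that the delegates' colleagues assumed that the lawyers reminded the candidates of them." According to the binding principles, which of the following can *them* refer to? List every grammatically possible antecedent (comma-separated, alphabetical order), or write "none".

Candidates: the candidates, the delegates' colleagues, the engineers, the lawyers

the delegates' colleagues, the engineers

*them* is a pronoun; Principle B requires it to be free in its binding domain — the clause headed by 'reminded'.
— the candidates: object of the clause headed by 'reminded'; c-commands the pronoun within its binding domain — blocked (Principle B).
— the delegates' colleagues: subject of the clause headed by 'assumed'; c-commands the pronoun but lies outside its binding domain — allowed.
— the engineers: possessor inside the subject DP of the matrix clause; does not c-command the pronoun — Principle B does not apply; allowed.
— the lawyers: subject of the clause headed by 'reminded'; c-commands the pronoun within its binding domain — blocked (Principle B).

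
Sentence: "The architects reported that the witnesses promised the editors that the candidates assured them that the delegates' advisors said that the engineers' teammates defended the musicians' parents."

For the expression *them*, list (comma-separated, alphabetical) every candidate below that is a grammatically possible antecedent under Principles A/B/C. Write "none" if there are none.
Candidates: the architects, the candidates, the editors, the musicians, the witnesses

the architects, the editors, the witnesses

*them* is a pronoun; Principle B requires it to be free in its binding domain — the clause headed by 'assured'.
— the architects: subject of the matrix clause; c-commands the pronoun but lies outside its binding domain — allowed.
— the candidates: subject of the clause headed by 'assured'; c-commands the pronoun within its binding domain — blocked (Principle B).
— the editors: object of the clause headed by 'promised'; c-commands the pronoun but lies outside its binding domain — allowed.
— the musicians: possessor inside the object DP of the clause headed by 'defended'; is c-commanded by the pronoun; coreference would bind this R-expression — blocked (Principle C).
— the witnesses: subject of the clause headed by 'promised'; c-commands the pronoun but lies outside its binding domain — allowed.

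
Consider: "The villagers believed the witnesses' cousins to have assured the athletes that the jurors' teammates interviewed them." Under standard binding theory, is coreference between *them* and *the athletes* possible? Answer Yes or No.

*the athletes* is an R-expression; Principle C requires it to be free (not bound by any c-commanding expression).
— them: object of the clause headed by 'interviewed'; the pronoun does not c-command the R-expression — coreference allowed.

Yes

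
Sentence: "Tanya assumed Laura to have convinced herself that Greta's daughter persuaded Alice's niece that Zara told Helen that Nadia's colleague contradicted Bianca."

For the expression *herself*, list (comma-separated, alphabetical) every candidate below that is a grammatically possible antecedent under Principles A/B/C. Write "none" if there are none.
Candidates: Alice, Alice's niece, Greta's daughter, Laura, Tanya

*herself* is a reflexive; Principle A requires it to be bound within its binding domain — the clause headed by 'convinced'.
— Alice: possessor inside the object DP of the clause headed by 'persuaded'; does not c-command the reflexive — cannot bind it (Principle A).
— Alice's niece: object of the clause headed by 'persuaded'; does not c-command the reflexive — cannot bind it (Principle A).
— Greta's daughter: subject of the clause headed by 'persuaded'; does not c-command the reflexive — cannot bind it (Principle A).
— Laura: subject of the clause headed by 'convinced'; c-commands the reflexive within its binding domain — allowed (Principle A).
— Tanya: subject of the matrix clause; c-commands the reflexive but lies outside its binding domain — cannot bind it (Principle A).

Laura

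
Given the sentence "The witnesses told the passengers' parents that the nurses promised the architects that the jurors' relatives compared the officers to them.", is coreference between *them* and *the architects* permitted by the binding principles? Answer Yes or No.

*them* is a pronoun; Principle B requires it to be free in its binding domain — the clause headed by 'compared'.
— the architects: object of the clause headed by 'promised'; c-commands the pronoun but lies outside its binding domain — allowed.

Yes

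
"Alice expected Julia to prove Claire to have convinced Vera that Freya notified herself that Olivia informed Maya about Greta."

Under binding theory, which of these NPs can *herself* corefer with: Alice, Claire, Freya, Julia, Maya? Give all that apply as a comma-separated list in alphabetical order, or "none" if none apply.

*herself* is a reflexive; Principle A requires it to be bound within its binding domain — the clause headed by 'notified'.
— Alice: subject of the matrix clause; c-commands the reflexive but lies outside its binding domain — cannot bind it (Principle A).
— Claire: subject of the clause headed by 'convinced'; c-commands the reflexive but lies outside its binding domain — cannot bind it (Principle A).
— Freya: subject of the clause headed by 'notified'; c-commands the reflexive within its binding domain — allowed (Principle A).
— Julia: subject of the clause headed by 'prove'; c-commands the reflexive but lies outside its binding domain — cannot bind it (Principle A).
— Maya: object of the clause headed by 'informed'; does not c-command the reflexive — cannot bind it (Principle A).

Freya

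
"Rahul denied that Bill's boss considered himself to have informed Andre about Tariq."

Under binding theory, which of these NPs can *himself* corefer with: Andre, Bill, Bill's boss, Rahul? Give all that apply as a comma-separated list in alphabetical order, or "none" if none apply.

Bill's boss

*himself* is a reflexive; Principle A requires it to be bound within its binding domain — the clause headed by 'considered'.
— Andre: object of the clause headed by 'informed'; does not c-command the reflexive — cannot bind it (Principle A).
— Bill: possessor inside the subject DP of the clause headed by 'considered'; does not c-command the reflexive — cannot bind it (Principle A).
— Bill's boss: subject of the clause headed by 'considered'; c-commands the reflexive within its binding domain — allowed (Principle A).
— Rahul: subject of the matrix clause; c-commands the reflexive but lies outside its binding domain — cannot bind it (Principle A).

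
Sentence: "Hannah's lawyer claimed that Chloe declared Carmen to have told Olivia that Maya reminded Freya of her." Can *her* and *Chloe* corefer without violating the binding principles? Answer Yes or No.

Yes

*Chloe* is an R-expression; Principle C requires it to be free (not bound by any c-commanding expression).
— her: second object of the clause headed by 'reminded'; the pronoun does not c-command the R-expression — coreference allowed.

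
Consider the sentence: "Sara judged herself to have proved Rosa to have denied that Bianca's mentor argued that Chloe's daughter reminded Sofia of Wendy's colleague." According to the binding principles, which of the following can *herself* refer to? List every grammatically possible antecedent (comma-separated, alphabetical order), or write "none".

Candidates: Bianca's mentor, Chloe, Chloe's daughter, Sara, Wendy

*herself* is a reflexive; Principle A requires it to be bound within its binding domain — the matrix clause.
— Bianca's mentor: subject of the clause headed by 'argued'; does not c-command the reflexive — cannot bind it (Principle A).
— Chloe: possessor inside the subject DP of the clause headed by 'reminded'; does not c-command the reflexive — cannot bind it (Principle A).
— Chloe's daughter: subject of the clause headed by 'reminded'; does not c-command the reflexive — cannot bind it (Principle A).
— Sara: subject of the matrix clause; c-commands the reflexive within its binding domain — allowed (Principle A).
— Wendy: possessor inside the second object DP of the clause headed by 'reminded'; does not c-command the reflexive — cannot bind it (Principle A).

Sara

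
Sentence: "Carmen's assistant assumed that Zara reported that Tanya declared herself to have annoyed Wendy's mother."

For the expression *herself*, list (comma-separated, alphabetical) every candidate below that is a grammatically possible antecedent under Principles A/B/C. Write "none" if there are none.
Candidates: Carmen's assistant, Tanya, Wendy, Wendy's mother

*herself* is a reflexive; Principle A requires it to be bound within its binding domain — the clause headed by 'declared'.
— Carmen's assistant: subject of the matrix clause; c-commands the reflexive but lies outside its binding domain — cannot bind it (Principle A).
— Tanya: subject of the clause headed by 'declared'; c-commands the reflexive within its binding domain — allowed (Principle A).
— Wendy: possessor inside the object DP of the clause headed by 'annoyed'; does not c-command the reflexive — cannot bind it (Principle A).
— Wendy's mother: object of the clause headed by 'annoyed'; does not c-command the reflexive — cannot bind it (Principle A).

Tanya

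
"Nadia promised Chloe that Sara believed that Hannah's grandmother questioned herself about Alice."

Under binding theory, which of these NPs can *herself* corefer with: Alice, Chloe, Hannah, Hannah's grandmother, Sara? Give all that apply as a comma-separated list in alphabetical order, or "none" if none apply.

*herself* is a reflexive; Principle A requires it to be bound within its binding domain — the clause headed by 'questioned'.
— Alice: second object of the clause headed by 'questioned'; does not c-command the reflexive — cannot bind it (Principle A).
— Chloe: object of the matrix clause; c-commands the reflexive but lies outside its binding domain — cannot bind it (Principle A).
— Hannah: possessor inside the subject DP of the clause headed by 'questioned'; does not c-command the reflexive — cannot bind it (Principle A).
— Hannah's grandmother: subject of the clause headed by 'questioned'; c-commands the reflexive within its binding domain — allowed (Principle A).
— Sara: subject of the clause headed by 'believed'; c-commands the reflexive but lies outside its binding domain — cannot bind it (Principle A).

Hannah's grandmother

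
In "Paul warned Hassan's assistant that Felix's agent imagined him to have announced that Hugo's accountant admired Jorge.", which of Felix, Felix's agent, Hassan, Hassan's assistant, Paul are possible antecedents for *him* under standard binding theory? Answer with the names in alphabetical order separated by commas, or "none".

Felix, Hassan, Hassan's assistant, Paul

*him* is a pronoun; Principle B requires it to be free in its binding domain — the clause headed by 'imagined'.
— Felix: possessor inside the subject DP of the clause headed by 'imagined'; does not c-command the pronoun — Principle B does not apply; allowed.
— Felix's agent: subject of the clause headed by 'imagined'; c-commands the pronoun within its binding domain — blocked (Principle B).
— Hassan: possessor inside the object DP of the matrix clause; does not c-command the pronoun — Principle B does not apply; allowed.
— Hassan's assistant: object of the matrix clause; c-commands the pronoun but lies outside its binding domain — allowed.
— Paul: subject of the matrix clause; c-commands the pronoun but lies outside its binding domain — allowed.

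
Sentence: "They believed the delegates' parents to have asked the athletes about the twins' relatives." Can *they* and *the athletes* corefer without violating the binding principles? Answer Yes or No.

*the athletes* is an R-expression; Principle C requires it to be free (not bound by any c-commanding expression).
— they: subject of the matrix clause; the pronoun c-commands the R-expression — coreference blocked (Principle C).

No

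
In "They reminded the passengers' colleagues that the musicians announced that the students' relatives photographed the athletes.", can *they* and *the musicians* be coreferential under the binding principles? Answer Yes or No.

No

*the musicians* is an R-expression; Principle C requires it to be free (not bound by any c-commanding expression).
— they: subject of the matrix clause; the pronoun c-commands the R-expression — coreference blocked (Principle C).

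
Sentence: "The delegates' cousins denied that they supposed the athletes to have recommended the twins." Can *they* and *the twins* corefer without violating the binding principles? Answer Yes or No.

*the twins* is an R-expression; Principle C requires it to be free (not bound by any c-commanding expression).
— they: subject of the clause headed by 'supposed'; the pronoun c-commands the R-expression — coreference blocked (Principle C).

No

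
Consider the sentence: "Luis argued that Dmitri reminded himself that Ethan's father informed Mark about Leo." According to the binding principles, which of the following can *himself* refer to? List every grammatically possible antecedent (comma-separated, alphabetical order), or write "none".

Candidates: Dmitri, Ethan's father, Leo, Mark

Dmitri

*himself* is a reflexive; Principle A requires it to be bound within its binding domain — the clause headed by 'reminded'.
— Dmitri: subject of the clause headed by 'reminded'; c-commands the reflexive within its binding domain — allowed (Principle A).
— Ethan's father: subject of the clause headed by 'informed'; does not c-command the reflexive — cannot bind it (Principle A).
— Leo: second object of the clause headed by 'informed'; does not c-command the reflexive — cannot bind it (Principle A).
— Mark: object of the clause headed by 'informed'; does not c-command the reflexive — cannot bind it (Principle A).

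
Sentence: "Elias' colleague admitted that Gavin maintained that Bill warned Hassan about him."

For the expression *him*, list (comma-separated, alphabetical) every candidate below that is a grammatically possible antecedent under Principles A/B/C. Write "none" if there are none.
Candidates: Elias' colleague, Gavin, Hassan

*him* is a pronoun; Principle B requires it to be free in its binding domain — the clause headed by 'warned'.
— Elias' colleague: subject of the matrix clause; c-commands the pronoun but lies outside its binding domain — allowed.
— Gavin: subject of the clause headed by 'maintained'; c-commands the pronoun but lies outside its binding domain — allowed.
— Hassan: object of the clause headed by 'warned'; c-commands the pronoun within its binding domain — blocked (Principle B).

Elias' colleague, Gavin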